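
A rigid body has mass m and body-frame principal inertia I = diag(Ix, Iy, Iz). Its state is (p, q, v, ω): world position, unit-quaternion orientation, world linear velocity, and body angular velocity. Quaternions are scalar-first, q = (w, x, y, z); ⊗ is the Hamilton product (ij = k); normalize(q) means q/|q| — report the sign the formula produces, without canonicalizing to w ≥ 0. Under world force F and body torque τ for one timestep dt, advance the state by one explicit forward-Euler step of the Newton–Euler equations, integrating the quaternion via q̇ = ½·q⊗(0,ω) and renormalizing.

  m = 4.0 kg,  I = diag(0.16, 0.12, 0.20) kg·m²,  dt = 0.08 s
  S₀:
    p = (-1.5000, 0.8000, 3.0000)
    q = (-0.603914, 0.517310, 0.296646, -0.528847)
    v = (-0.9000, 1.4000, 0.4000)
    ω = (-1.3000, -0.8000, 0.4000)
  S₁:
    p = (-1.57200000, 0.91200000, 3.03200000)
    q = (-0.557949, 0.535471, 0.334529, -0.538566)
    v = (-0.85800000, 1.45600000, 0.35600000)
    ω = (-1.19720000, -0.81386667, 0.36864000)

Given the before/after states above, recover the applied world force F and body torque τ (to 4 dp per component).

Δv = v₁−v₀ = (0.04200000, 0.05600000, -0.04400000)
F = m·Δv/dt = (2.1000, 2.8000, -2.2000)
Δω = ω₁−ω₀ = (0.10280000, -0.01386667, -0.03136000)
precession coupling = (-0.0256, 0.0208, -0.0416)
τ = I·(Δω/dt) + ω₀×(Iω₀) = (0.1800, 0.0000, -0.1200)

F = (2.1000, 2.8000, -2.2000)
τ = (0.1800, 0.0000, -0.1200)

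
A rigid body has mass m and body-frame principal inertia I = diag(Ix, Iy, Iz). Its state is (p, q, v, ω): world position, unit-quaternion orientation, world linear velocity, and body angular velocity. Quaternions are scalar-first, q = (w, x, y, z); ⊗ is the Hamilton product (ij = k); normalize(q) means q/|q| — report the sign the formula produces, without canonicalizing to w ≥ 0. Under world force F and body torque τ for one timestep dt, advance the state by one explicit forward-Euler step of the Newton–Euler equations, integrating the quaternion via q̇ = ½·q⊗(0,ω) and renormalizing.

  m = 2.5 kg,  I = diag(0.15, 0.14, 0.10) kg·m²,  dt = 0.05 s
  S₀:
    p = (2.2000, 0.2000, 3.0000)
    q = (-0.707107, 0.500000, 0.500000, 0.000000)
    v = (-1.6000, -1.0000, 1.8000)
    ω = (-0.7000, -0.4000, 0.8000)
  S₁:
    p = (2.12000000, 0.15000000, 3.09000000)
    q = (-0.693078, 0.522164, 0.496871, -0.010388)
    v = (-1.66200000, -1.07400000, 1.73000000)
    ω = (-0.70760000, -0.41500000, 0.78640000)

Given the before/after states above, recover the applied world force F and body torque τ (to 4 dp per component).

F = (-3.1000, -3.7000, -3.5000)
τ = (-0.0100, -0.0700, -0.0300)

ω₁ − ω₀ = (-0.00760000, -0.01500000, -0.01360000)
precession coupling = (0.0128, -0.0280, -0.0028)
τ = I·(Δω/dt) + ω₀×(Iω₀) = (-0.0100, -0.0700, -0.0300)
Δv = v₁−v₀ = (-0.06200000, -0.07400000, -0.07000000)
applied force F = (-3.1000, -3.7000, -3.5000)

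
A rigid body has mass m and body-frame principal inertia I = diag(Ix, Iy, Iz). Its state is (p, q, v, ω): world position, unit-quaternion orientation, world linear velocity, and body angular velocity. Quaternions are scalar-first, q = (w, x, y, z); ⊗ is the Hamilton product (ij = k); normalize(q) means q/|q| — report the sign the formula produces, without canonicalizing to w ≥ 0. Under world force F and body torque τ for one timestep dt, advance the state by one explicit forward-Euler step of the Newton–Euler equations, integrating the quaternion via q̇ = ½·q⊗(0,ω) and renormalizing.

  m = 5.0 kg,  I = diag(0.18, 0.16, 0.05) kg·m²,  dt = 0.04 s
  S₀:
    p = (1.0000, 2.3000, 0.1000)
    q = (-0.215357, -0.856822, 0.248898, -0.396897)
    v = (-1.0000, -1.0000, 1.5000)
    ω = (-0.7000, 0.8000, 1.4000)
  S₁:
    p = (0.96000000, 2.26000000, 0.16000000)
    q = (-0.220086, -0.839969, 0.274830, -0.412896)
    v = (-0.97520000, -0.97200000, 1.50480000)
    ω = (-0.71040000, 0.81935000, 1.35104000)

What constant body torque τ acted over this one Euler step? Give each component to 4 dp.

τ = (-0.1700, -0.0500, -0.0500)

ω₁ − ω₀ = (-0.01040000, 0.01935000, -0.04896000)
ω₀×(Iω₀) = (-0.1232, -0.1274, 0.0112)
τ = I·(Δω/dt) + ω₀×(Iω₀) = (-0.1700, -0.0500, -0.0500)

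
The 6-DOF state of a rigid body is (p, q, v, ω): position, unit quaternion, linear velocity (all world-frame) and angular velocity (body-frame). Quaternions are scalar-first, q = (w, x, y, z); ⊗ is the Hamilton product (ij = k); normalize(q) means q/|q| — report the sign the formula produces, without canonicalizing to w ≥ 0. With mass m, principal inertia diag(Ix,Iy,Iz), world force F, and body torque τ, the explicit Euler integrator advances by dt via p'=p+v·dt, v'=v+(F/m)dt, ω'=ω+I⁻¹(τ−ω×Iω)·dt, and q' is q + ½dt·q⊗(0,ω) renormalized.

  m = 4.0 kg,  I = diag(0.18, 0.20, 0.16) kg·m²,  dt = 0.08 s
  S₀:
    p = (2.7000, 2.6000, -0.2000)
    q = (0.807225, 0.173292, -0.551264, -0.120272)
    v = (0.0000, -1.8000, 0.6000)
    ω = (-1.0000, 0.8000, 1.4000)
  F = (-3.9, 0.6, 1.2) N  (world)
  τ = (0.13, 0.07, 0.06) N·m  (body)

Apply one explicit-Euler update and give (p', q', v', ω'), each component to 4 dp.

p' = (2.7000, 2.4560, -0.1520)
q' = (0.8361, 0.1137, -0.5288, -0.0913)
v' = (-0.0780, -1.7880, 0.6240)
ω' = (-0.9223, 0.8392, 1.4380)

gyro term ω×Iω = (-0.0448, -0.0280, -0.0160)
angular accel α = (0.9711, 0.4900, 0.4750)
ω + α·dt = (-0.9223, 0.8392, 1.4380)
2q̇ = q⊗(0,ω) = (0.7826840, -1.4827770, 0.5234432, 0.7174846)
q + ½dt·q⊗(0,ω), renormalized = (0.8361, 0.1137, -0.5288, -0.0913)
a = F/m = (-0.9750, 0.1500, 0.3000)
p' = p + v·dt = (2.7000, 2.4560, -0.1520)
v + (F/m)dt = (-0.0780, -1.7880, 0.6240)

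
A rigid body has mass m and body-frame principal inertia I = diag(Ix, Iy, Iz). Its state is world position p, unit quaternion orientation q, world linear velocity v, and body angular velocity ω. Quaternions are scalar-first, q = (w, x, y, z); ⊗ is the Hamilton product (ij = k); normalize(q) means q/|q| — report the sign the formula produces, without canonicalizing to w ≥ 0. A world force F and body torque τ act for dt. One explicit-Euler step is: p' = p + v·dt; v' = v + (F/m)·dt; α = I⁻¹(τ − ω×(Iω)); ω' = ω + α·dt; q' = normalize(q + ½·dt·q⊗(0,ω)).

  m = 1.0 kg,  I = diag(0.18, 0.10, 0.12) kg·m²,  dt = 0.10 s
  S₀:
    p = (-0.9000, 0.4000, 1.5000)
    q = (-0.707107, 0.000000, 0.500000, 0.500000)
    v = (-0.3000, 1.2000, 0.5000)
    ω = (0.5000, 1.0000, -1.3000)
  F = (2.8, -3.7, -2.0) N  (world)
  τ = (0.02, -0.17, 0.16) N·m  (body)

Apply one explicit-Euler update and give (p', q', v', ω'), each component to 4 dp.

a = F/m = (2.8000, -3.7000, -2.0000)
new position p' = (-0.9300, 0.5200, 1.5500)
v + (F/m)dt = (-0.0200, 0.8300, 0.3000)
precession coupling ω×(Iω) = (-0.0260, -0.0390, -0.0400)
α = I⁻¹(τ − ω×Iω) = (0.2556, -1.3100, 1.6667)
ω + α·dt = (0.5256, 0.8690, -1.1333)
q⊗(0,ω) = (0.1500000, -1.5035535, -0.4571070, 0.6692391)
updated quaternion q' = (-0.6970, -0.0749, 0.4754, 0.5315)

p' = (-0.9300, 0.5200, 1.5500)
q' = (-0.6970, -0.0749, 0.4754, 0.5315)
v' = (-0.0200, 0.8300, 0.3000)
ω' = (0.5256, 0.8690, -1.1333)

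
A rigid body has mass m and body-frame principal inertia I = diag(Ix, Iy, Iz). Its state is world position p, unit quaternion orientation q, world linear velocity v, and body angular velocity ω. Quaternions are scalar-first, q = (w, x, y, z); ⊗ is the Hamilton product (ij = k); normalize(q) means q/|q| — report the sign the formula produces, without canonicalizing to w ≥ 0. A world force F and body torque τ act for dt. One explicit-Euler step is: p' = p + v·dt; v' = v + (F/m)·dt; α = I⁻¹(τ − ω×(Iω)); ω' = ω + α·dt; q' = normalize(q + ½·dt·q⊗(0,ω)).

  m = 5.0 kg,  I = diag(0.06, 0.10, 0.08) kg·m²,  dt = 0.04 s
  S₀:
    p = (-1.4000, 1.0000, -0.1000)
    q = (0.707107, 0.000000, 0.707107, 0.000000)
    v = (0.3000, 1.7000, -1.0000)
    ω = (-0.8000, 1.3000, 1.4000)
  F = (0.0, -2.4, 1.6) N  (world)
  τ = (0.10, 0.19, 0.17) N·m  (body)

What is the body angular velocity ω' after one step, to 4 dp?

ω' = (-0.7091, 1.3670, 1.5058)

(τ − ω×Iω)/I = (2.2733, 1.6760, 2.6450)
ω + α·dt = (-0.7091, 1.3670, 1.5058)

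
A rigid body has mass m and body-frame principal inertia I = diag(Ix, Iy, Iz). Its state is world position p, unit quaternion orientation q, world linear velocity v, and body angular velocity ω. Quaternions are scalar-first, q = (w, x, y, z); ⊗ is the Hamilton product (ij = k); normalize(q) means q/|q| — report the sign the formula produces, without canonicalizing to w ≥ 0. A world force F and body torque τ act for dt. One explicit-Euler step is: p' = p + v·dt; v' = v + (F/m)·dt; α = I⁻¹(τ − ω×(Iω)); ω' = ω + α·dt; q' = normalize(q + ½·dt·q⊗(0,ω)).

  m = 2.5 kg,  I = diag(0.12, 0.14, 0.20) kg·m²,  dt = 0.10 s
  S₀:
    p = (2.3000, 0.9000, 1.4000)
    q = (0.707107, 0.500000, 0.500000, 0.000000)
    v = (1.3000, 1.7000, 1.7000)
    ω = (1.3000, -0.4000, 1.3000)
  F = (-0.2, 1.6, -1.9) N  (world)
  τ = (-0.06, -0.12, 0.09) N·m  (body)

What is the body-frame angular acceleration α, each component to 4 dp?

gyro term ω×Iω = (-0.0312, -0.1352, -0.0104)
α = I⁻¹(τ − ω×Iω) = (-0.2400, 0.1086, 0.5020)

α = (-0.2400, 0.1086, 0.5020)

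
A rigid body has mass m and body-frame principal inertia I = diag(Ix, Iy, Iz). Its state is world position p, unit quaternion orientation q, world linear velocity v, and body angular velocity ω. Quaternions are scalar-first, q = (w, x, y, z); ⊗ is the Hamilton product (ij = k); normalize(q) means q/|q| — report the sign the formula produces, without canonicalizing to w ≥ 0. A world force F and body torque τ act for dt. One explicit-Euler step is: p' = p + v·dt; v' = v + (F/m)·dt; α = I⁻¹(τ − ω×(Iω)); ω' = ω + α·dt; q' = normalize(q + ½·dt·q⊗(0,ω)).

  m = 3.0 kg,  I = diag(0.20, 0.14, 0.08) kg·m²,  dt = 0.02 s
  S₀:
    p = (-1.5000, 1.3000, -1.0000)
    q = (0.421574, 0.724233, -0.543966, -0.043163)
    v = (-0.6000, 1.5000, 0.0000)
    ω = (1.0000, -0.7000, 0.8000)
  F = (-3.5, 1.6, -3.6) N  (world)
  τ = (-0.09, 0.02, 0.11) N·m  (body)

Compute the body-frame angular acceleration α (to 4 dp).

α = (-0.6180, -0.5429, 0.8500)

gyro term ω×Iω = (0.0336, 0.0960, 0.0420)
angular accel α = (-0.6180, -0.5429, 0.8500)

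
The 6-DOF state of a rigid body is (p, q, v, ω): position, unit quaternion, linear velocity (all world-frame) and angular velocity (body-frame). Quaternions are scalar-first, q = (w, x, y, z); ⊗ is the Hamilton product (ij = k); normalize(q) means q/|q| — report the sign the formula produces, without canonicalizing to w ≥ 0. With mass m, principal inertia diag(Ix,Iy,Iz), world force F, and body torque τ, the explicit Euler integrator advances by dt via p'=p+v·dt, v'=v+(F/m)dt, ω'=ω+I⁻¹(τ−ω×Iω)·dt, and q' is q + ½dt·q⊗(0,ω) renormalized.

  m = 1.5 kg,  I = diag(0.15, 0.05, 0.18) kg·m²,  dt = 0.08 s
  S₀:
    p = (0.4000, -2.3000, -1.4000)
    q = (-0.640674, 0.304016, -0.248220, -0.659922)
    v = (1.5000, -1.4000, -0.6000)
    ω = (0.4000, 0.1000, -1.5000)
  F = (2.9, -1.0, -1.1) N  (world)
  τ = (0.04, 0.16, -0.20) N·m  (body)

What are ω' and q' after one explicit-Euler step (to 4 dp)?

ω' = (0.4317, 0.3272, -1.5871)
q' = (-0.6828, 0.3107, -0.2426, -0.6151)

α = I⁻¹(τ − ω×Iω) = (0.3967, 2.8400, -1.0889)
new body rate ω' = (0.4317, 0.3272, -1.5871)
q⊗(0,ω) = (-1.0866674, 0.1820526, 0.1279878, 1.0907006)
updated quaternion q' = (-0.6828, 0.3107, -0.2426, -0.6151)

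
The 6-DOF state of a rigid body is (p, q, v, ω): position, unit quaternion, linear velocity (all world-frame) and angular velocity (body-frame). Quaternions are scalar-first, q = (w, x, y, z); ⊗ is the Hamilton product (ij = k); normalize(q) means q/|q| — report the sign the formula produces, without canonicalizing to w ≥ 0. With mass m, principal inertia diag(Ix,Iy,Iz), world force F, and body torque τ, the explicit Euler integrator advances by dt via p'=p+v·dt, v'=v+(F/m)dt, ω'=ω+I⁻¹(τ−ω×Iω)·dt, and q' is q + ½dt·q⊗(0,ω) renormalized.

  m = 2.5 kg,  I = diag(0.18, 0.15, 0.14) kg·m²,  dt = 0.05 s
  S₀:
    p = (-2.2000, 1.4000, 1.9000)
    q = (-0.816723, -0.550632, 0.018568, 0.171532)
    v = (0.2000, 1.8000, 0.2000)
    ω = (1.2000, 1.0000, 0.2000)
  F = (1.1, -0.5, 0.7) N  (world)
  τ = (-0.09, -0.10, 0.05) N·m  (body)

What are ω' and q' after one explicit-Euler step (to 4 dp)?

gyro term ω×Iω = (-0.0020, 0.0096, -0.0360)
α = I⁻¹(τ − ω×Iω) = (-0.4889, -0.7307, 0.6143)
ω' = ω + α·dt = (1.1756, 0.9635, 0.2307)
2q̇ = q⊗(0,ω) = (0.6078840, -1.1478860, -0.5007582, -0.7362582)
updated quaternion q' = (-0.8009, -0.5789, 0.0060, 0.1530)

ω' = (1.1756, 0.9635, 0.2307)
q' = (-0.8009, -0.5789, 0.0060, 0.1530)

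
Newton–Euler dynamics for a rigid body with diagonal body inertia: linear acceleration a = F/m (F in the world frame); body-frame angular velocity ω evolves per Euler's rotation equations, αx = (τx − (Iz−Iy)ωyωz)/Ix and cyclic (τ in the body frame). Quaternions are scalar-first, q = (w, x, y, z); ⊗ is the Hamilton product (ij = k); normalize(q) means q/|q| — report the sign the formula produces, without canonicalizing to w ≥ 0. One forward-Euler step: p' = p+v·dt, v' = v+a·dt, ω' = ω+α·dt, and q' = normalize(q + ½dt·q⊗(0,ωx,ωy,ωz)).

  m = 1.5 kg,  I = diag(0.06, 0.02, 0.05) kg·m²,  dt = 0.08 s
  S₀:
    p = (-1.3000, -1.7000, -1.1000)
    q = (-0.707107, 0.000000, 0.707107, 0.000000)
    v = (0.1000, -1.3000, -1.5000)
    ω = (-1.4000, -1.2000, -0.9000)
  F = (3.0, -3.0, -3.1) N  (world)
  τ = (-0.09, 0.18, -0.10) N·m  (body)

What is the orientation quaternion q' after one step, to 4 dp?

q' = (-0.6709, 0.0141, 0.7386, 0.0648)

q⊗(0,ω) = (0.8485284, 0.3535535, 0.8485284, 1.6263461)
q' = normalize(q + ½dt·q⊗(0,ω)) = (-0.6709, 0.0141, 0.7386, 0.0648)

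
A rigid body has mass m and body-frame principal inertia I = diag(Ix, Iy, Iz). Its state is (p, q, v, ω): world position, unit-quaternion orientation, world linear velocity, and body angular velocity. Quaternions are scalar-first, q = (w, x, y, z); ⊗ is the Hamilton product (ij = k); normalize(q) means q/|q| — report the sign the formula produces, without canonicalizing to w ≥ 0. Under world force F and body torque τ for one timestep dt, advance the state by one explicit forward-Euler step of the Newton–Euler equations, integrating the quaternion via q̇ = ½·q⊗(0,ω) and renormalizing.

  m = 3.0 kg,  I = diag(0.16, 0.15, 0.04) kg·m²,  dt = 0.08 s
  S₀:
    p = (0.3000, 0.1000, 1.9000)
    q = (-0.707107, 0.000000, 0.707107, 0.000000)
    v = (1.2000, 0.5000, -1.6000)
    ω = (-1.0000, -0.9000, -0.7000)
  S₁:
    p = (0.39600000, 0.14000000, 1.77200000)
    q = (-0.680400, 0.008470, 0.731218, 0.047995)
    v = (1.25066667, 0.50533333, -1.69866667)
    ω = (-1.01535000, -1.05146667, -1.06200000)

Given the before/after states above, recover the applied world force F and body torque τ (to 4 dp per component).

Δω = ω₁−ω₀ = (-0.01535000, -0.15146667, -0.36200000)
ω₀×(Iω₀) = (-0.0693, 0.0840, -0.0090)
I·α + gyro = (-0.1000, -0.2000, -0.1900)
Δv = v₁−v₀ = (0.05066667, 0.00533333, -0.09866667)
applied force F = (1.9000, 0.2000, -3.7000)

F = (1.9000, 0.2000, -3.7000)
τ = (-0.1000, -0.2000, -0.1900)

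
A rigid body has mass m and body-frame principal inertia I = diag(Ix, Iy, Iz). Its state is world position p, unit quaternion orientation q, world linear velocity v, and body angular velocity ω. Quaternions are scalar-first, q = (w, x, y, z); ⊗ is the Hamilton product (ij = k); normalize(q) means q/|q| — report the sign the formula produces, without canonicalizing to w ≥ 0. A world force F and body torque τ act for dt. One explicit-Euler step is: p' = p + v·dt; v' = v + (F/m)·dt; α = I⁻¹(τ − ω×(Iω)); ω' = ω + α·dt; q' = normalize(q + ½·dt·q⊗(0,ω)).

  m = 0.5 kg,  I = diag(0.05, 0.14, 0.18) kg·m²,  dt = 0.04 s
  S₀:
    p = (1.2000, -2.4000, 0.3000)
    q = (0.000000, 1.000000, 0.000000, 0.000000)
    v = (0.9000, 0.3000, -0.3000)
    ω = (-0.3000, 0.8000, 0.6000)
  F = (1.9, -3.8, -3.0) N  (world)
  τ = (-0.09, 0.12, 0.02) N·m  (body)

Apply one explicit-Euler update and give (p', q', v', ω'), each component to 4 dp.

linear accel F/m = (3.8000, -7.6000, -6.0000)
new position p' = (1.2360, -2.3880, 0.2880)
v + (F/m)dt = (1.0520, -0.0040, -0.5400)
α = I⁻¹(τ − ω×Iω) = (-2.1840, 0.6900, 0.2311)
ω + α·dt = (-0.3874, 0.8276, 0.6092)
2q̇ = q⊗(0,ω) = (0.3000000, 0.0000000, -0.6000000, 0.8000000)
q + ½dt·q⊗(0,ω), renormalized = (0.0060, 0.9998, -0.0120, 0.0160)

p' = (1.2360, -2.3880, 0.2880)
q' = (0.0060, 0.9998, -0.0120, 0.0160)
v' = (1.0520, -0.0040, -0.5400)
ω' = (-0.3874, 0.8276, 0.6092)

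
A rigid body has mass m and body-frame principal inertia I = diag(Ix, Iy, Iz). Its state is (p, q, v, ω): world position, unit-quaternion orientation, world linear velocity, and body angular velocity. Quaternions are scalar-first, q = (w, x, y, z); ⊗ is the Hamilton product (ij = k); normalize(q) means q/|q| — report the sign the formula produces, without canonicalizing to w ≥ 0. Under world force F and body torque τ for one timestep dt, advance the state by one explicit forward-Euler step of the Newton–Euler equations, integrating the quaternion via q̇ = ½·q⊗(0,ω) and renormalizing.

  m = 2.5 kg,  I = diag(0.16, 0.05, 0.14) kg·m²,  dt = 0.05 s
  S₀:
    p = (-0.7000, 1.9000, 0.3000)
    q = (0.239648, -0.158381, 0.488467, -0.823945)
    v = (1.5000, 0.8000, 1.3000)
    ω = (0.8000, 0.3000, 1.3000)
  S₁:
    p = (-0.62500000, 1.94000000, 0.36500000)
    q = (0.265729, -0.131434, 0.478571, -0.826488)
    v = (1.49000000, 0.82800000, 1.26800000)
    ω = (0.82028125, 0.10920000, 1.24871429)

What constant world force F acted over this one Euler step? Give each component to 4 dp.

F = (-0.5000, 1.4000, -1.6000)

Δv = v₁−v₀ = (-0.01000000, 0.02800000, -0.03200000)
applied force F = (-0.5000, 1.4000, -1.6000)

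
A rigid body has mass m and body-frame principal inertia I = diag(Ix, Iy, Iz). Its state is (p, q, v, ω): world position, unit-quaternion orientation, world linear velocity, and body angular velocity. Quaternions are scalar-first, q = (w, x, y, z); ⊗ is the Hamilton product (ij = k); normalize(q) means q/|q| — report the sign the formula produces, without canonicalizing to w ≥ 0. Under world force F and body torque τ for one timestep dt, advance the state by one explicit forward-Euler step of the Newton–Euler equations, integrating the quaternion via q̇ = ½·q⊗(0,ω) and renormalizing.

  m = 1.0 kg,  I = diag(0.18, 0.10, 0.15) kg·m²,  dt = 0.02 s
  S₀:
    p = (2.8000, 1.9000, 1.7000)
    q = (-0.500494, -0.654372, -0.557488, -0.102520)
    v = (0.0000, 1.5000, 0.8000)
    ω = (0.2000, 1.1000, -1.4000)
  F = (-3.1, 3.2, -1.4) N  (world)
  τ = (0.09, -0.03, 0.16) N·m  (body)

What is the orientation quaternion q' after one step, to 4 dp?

q' = (-0.4944, -0.6463, -0.5723, -0.1016)

Hamilton product q⊗(0,ω) = (0.6005832, 0.7931564, -1.4871682, 0.0923800)
q' = normalize(q + ½dt·q⊗(0,ω)) = (-0.4944, -0.6463, -0.5723, -0.1016)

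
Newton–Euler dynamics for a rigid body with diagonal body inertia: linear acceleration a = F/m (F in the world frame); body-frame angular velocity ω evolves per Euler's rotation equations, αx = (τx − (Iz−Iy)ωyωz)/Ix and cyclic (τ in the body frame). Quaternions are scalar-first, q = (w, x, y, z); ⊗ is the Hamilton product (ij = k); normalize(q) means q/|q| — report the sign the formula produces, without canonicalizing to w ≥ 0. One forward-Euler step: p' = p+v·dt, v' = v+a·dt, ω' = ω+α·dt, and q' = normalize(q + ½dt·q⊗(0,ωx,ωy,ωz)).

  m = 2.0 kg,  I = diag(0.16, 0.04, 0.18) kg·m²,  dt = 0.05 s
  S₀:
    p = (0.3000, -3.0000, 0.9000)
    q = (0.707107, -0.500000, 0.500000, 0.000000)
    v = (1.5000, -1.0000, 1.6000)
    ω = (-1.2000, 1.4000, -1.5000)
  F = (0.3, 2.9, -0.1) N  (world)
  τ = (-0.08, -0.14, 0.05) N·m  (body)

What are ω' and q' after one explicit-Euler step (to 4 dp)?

precession coupling ω×(Iω) = (-0.2940, -0.0360, 0.2016)
α = I⁻¹(τ − ω×Iω) = (1.3375, -2.6000, -0.8422)
ω + α·dt = (-1.1331, 1.2700, -1.5421)
2q̇ = q⊗(0,ω) = (-1.3000000, -1.5985284, 0.2399498, -1.1606605)
q' = normalize(q + ½dt·q⊗(0,ω)) = (0.6734, -0.5390, 0.5051, -0.0290)

ω' = (-1.1331, 1.2700, -1.5421)
q' = (0.6734, -0.5390, 0.5051, -0.0290)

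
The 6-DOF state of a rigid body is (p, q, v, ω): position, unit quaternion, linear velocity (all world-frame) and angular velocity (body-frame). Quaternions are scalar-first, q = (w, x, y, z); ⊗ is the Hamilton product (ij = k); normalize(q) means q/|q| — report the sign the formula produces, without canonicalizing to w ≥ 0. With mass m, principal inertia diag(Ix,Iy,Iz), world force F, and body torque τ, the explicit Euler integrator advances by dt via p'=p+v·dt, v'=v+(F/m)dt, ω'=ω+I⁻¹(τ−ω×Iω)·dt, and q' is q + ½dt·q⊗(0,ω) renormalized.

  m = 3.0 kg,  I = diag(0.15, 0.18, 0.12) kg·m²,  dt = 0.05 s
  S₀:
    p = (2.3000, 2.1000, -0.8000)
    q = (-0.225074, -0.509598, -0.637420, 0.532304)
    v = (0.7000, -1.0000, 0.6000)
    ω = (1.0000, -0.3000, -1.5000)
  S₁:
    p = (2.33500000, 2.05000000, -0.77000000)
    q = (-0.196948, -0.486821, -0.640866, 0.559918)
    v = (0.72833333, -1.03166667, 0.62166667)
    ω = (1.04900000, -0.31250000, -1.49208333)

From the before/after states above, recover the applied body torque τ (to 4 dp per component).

τ = (0.1200, -0.0900, 0.0100)

rate change Δω = (0.04900000, -0.01250000, 0.00791667)
precession coupling = (-0.0270, -0.0450, -0.0090)
τ = I·(Δω/dt) + ω₀×(Iω₀) = (0.1200, -0.0900, 0.0100)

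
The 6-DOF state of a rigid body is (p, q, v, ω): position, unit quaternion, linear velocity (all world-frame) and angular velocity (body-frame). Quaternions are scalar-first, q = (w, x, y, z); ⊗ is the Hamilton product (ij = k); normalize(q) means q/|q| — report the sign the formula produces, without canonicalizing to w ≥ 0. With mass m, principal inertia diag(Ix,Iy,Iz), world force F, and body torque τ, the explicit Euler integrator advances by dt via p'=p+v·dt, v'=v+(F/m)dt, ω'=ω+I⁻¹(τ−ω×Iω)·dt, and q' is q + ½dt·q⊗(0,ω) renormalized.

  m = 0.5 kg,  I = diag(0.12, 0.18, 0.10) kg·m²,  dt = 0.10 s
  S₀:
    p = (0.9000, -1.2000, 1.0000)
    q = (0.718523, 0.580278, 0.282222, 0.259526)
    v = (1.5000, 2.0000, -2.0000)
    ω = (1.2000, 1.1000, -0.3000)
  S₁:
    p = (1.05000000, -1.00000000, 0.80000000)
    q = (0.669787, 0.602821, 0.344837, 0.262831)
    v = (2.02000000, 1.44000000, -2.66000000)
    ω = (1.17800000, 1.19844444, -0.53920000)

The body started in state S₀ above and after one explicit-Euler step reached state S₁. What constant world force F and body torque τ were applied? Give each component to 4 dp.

rate change Δω = (-0.02200000, 0.09844444, -0.23920000)
τ = I·(Δω/dt) + ω₀×(Iω₀) = (0.0000, 0.1700, -0.1600)
v₁ − v₀ = (0.52000000, -0.56000000, -0.66000000)
m·(v₁−v₀)/dt = (2.6000, -2.8000, -3.3000)

F = (2.6000, -2.8000, -3.3000)
τ = (0.0000, 0.1700, -0.1600)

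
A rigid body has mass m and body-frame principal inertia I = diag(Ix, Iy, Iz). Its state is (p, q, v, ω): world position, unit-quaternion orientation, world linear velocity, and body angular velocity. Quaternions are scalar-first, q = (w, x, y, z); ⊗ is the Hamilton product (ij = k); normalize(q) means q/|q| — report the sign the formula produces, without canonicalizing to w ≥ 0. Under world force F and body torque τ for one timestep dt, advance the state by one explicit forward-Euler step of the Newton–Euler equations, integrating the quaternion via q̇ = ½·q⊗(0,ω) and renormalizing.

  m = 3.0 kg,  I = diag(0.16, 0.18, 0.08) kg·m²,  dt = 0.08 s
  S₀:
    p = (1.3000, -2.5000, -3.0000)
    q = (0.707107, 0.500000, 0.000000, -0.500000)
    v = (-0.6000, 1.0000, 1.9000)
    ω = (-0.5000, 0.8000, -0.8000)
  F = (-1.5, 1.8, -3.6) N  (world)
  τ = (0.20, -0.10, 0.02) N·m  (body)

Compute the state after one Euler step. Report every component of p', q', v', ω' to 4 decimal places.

p' = (1.2520, -2.4200, -2.8480)
q' = (0.7003, 0.5012, 0.0486, -0.5060)
v' = (-0.6400, 1.0480, 1.8040)
ω' = (-0.4320, 0.7413, -0.7720)

new position p' = (1.2520, -2.4200, -2.8480)
v + (F/m)dt = (-0.6400, 1.0480, 1.8040)
ω×(Iω) gyroscopic = (0.0640, 0.0320, -0.0080)
α = I⁻¹(τ − ω×Iω) = (0.8500, -0.7333, 0.3500)
new body rate ω' = (-0.4320, 0.7413, -0.7720)
Hamilton product q⊗(0,ω) = (-0.1500000, 0.0464465, 1.2156856, -0.1656856)
updated quaternion q' = (0.7003, 0.5012, 0.0486, -0.5060)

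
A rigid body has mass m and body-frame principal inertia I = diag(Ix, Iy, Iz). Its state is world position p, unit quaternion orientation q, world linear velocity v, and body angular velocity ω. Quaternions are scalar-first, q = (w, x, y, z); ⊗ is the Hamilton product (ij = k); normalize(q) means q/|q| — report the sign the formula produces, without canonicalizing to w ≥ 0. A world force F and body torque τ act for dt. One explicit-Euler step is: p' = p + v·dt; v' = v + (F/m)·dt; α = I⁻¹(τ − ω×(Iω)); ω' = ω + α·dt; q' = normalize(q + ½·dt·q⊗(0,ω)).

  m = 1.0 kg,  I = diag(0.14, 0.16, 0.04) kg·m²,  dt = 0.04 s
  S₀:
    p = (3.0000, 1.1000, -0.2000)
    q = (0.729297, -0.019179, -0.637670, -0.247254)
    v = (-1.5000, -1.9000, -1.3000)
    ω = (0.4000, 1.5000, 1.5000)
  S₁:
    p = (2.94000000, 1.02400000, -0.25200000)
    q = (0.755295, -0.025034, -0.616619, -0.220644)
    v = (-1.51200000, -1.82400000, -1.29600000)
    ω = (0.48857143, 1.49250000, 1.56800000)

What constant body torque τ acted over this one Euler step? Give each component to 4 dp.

rate change Δω = (0.08857143, -0.00750000, 0.06800000)
precession coupling = (-0.2700, 0.0600, 0.0120)
applied torque τ = (0.0400, 0.0300, 0.0800)

τ = (0.0400, 0.0300, 0.0800)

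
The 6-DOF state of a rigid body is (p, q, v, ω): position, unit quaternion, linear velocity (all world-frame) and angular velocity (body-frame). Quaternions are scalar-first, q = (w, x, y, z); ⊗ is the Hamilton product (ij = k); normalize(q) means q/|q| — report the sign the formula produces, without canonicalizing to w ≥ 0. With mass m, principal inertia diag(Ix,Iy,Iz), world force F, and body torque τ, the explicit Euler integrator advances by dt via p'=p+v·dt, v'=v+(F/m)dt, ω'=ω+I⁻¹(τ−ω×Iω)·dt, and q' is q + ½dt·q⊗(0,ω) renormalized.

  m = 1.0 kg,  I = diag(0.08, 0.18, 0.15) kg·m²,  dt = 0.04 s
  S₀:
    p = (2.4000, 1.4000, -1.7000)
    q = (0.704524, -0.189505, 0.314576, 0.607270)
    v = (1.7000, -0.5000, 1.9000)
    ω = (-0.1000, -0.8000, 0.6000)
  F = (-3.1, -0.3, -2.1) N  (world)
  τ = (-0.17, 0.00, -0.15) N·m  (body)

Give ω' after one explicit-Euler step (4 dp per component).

angular accel α = (-2.3050, -0.0233, -1.0533)
new body rate ω' = (-0.1922, -0.8009, 0.5579)

ω' = (-0.1922, -0.8009, 0.5579)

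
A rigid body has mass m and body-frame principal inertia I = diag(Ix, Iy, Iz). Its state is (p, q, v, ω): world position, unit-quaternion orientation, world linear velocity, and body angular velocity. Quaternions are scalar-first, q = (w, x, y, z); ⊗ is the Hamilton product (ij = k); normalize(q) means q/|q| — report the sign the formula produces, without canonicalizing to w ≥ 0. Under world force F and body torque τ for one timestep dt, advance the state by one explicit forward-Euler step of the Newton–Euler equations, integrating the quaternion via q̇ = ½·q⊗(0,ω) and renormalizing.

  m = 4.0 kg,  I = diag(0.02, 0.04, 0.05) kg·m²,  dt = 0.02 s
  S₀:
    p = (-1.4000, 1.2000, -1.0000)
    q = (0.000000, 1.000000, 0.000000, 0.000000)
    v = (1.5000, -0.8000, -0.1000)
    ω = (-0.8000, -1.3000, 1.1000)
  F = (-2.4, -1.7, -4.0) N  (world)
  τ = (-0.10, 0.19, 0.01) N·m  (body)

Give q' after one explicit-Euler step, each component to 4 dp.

2q̇ = q⊗(0,ω) = (0.8000000, 0.0000000, -1.1000000, -1.3000000)
q' = normalize(q + ½dt·q⊗(0,ω)) = (0.0080, 0.9998, -0.0110, -0.0130)

q' = (0.0080, 0.9998, -0.0110, -0.0130)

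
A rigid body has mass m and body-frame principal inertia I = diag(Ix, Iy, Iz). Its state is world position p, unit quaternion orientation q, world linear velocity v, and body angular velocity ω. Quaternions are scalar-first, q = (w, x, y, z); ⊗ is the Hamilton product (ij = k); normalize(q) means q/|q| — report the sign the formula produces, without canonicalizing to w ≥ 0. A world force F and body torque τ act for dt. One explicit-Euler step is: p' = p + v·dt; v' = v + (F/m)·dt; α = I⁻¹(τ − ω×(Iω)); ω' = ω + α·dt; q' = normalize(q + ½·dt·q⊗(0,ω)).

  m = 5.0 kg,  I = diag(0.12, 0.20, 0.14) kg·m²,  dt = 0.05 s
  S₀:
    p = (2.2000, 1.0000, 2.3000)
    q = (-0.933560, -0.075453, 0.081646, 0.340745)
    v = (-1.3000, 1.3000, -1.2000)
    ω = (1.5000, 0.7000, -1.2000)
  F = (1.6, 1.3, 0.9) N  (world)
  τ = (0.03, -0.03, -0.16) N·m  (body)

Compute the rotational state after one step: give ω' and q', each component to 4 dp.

ω' = (1.4915, 0.6835, -1.2871)
q' = (-0.9207, -0.1187, 0.0757, 0.3639)

gyro term ω×Iω = (0.0504, 0.0360, 0.0840)
(τ − ω×Iω)/I = (-0.1700, -0.3300, -1.7429)
ω + α·dt = (1.4915, 0.6835, -1.2871)
q⊗(0,ω) = (0.4649213, -1.7368367, -0.2329181, 0.9449859)
updated quaternion q' = (-0.9207, -0.1187, 0.0757, 0.3639)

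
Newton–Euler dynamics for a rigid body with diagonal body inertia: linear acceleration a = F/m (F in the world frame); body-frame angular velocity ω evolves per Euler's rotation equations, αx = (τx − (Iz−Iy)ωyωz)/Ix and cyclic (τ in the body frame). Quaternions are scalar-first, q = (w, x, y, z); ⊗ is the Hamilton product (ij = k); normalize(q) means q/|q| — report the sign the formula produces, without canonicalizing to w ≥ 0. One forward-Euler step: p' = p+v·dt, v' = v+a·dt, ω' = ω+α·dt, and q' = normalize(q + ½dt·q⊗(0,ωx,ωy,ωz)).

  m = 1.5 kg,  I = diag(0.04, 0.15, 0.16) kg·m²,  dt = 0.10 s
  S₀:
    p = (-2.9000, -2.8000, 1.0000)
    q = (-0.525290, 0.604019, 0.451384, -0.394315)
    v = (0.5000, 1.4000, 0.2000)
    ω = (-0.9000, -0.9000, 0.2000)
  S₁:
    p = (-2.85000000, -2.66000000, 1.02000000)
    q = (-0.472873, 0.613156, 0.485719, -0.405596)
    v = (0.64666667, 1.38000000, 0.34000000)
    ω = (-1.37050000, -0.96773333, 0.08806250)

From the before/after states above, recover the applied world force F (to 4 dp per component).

F = (2.2000, -0.3000, 2.1000)

Δv = v₁−v₀ = (0.14666667, -0.02000000, 0.14000000)
applied force F = (2.2000, -0.3000, 2.1000)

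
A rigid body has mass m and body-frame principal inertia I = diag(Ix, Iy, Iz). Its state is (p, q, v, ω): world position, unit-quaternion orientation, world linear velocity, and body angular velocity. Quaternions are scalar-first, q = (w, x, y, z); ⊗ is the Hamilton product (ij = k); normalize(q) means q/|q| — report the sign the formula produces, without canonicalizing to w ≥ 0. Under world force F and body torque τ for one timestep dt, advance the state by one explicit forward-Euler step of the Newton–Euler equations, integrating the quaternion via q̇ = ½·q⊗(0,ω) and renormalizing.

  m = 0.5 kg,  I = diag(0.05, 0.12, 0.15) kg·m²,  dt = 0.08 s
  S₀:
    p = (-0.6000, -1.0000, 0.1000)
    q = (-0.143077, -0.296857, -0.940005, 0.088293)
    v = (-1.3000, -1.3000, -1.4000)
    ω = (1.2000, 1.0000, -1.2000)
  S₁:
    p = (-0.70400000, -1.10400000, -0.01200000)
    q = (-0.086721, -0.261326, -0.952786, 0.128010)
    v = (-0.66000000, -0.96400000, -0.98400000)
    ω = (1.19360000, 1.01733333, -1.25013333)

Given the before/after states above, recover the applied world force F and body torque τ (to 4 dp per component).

rate change Δω = (-0.00640000, 0.01733333, -0.05013333)
ω₀×(Iω₀) = (-0.0360, 0.1440, 0.0840)
applied torque τ = (-0.0400, 0.1700, -0.0100)
velocity change Δv = (0.64000000, 0.33600000, 0.41600000)
m·(v₁−v₀)/dt = (4.0000, 2.1000, 2.6000)

F = (4.0000, 2.1000, 2.6000)
τ = (-0.0400, 0.1700, -0.0100)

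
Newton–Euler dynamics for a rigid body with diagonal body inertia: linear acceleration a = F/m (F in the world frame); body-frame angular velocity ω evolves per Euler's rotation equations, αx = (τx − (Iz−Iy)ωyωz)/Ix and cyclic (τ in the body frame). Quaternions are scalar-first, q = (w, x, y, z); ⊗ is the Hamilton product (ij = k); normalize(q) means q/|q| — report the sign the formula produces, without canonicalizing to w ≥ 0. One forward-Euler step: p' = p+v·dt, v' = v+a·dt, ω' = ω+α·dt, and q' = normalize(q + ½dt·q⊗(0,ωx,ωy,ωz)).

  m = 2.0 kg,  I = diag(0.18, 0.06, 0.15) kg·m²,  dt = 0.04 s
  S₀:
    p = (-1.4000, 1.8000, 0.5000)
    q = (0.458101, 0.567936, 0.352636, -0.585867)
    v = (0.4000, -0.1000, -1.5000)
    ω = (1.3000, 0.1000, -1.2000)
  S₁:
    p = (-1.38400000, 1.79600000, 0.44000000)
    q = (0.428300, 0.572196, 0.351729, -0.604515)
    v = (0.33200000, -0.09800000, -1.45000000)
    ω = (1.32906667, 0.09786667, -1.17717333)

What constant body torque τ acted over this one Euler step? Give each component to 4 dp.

ω₁ − ω₀ = (0.02906667, -0.00213333, 0.02282667)
ω₀×(Iω₀) = (-0.0108, -0.0468, -0.0156)
τ = I·(Δω/dt) + ω₀×(Iω₀) = (0.1200, -0.0500, 0.0700)

τ = (0.1200, -0.0500, 0.0700)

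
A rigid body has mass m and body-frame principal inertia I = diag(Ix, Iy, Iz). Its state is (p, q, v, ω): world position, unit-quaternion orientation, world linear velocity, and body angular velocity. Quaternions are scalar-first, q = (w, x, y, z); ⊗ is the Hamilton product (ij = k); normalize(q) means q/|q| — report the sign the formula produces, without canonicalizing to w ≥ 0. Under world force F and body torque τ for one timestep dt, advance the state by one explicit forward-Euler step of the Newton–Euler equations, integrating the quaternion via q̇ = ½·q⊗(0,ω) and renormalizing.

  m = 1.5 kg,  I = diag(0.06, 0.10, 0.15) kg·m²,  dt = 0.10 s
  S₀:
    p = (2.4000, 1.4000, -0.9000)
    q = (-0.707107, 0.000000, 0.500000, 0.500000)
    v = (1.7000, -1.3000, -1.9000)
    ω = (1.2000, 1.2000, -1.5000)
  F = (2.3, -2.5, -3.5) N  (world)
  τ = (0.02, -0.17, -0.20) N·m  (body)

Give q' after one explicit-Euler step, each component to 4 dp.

q' = (-0.6952, -0.1092, 0.4845, 0.5197)

q⊗(0,ω) = (0.1500000, -2.1985284, -0.2485284, 0.4606605)
q + ½dt·q⊗(0,ω), renormalized = (-0.6952, -0.1092, 0.4845, 0.5197)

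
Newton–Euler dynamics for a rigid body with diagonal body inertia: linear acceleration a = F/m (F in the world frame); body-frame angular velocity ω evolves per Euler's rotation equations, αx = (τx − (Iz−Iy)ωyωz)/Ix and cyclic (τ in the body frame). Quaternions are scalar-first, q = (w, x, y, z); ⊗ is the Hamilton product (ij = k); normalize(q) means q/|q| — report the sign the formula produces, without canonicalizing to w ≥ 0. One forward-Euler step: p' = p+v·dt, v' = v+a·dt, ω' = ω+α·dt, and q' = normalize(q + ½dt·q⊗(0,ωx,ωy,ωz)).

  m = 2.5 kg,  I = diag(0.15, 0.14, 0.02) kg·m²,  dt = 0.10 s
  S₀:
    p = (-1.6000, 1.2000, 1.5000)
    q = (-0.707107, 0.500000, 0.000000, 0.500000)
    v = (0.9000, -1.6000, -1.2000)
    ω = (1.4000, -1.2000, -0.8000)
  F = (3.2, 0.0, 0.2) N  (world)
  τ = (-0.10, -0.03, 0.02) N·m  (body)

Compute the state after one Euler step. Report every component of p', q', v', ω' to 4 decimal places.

p' = (-1.5100, 1.0400, 1.3800)
q' = (-0.7185, 0.4781, 0.0969, 0.4958)
v' = (1.0280, -1.6000, -1.1920)
ω' = (1.4101, -1.1174, -0.7840)

p + v·dt = (-1.5100, 1.0400, 1.3800)
v' = v + a·dt = (1.0280, -1.6000, -1.1920)
(τ − ω×Iω)/I = (0.1013, 0.8257, 0.1600)
ω' = ω + α·dt = (1.4101, -1.1174, -0.7840)
q⊗(0,ω) = (-0.3000000, -0.3899498, 1.9485284, -0.0343144)
updated quaternion q' = (-0.7185, 0.4781, 0.0969, 0.4958)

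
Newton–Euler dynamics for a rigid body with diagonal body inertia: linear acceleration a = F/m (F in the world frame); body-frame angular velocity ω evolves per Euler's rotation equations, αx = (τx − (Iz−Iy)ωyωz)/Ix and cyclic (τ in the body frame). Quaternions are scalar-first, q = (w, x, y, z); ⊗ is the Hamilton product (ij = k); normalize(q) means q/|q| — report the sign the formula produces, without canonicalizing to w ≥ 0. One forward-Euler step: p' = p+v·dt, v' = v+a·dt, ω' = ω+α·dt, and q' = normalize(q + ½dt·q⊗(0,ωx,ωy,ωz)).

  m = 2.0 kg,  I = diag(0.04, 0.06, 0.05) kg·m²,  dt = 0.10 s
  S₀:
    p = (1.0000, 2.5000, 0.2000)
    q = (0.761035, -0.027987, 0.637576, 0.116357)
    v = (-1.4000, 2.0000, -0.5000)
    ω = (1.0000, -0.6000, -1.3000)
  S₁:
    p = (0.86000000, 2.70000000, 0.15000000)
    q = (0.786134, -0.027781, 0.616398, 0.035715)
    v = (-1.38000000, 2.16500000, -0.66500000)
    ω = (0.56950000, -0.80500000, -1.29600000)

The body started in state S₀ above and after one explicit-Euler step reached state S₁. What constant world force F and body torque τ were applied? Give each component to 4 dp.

F = (0.4000, 3.3000, -3.3000)
τ = (-0.1800, -0.1100, -0.0100)

v₁ − v₀ = (0.02000000, 0.16500000, -0.16500000)
applied force F = (0.4000, 3.3000, -3.3000)
Δω = ω₁−ω₀ = (-0.43050000, -0.20500000, 0.00400000)
precession coupling = (-0.0078, 0.0130, -0.0120)
I·α + gyro = (-0.1800, -0.1100, -0.0100)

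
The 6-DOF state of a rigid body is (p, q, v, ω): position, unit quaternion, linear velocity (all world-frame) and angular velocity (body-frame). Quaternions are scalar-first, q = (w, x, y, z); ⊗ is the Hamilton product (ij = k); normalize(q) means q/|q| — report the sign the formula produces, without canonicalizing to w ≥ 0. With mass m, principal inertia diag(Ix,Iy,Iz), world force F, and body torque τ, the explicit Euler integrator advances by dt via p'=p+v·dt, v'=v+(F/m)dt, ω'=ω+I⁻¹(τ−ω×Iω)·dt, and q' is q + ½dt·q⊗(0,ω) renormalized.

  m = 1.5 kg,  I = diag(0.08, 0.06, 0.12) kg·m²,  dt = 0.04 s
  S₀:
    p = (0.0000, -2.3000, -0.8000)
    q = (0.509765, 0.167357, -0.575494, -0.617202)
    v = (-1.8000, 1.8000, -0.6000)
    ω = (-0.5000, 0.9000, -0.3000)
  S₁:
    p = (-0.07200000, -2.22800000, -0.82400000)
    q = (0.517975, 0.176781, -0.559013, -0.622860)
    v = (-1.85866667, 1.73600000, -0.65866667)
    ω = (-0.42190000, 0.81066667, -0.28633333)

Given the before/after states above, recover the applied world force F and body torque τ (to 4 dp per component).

F = (-2.2000, -2.4000, -2.2000)
τ = (0.1400, -0.1400, 0.0500)

ω₁ − ω₀ = (0.07810000, -0.08933333, 0.01366667)
I·α + gyro = (0.1400, -0.1400, 0.0500)
Δv = v₁−v₀ = (-0.05866667, -0.06400000, -0.05866667)
m·(v₁−v₀)/dt = (-2.2000, -2.4000, -2.2000)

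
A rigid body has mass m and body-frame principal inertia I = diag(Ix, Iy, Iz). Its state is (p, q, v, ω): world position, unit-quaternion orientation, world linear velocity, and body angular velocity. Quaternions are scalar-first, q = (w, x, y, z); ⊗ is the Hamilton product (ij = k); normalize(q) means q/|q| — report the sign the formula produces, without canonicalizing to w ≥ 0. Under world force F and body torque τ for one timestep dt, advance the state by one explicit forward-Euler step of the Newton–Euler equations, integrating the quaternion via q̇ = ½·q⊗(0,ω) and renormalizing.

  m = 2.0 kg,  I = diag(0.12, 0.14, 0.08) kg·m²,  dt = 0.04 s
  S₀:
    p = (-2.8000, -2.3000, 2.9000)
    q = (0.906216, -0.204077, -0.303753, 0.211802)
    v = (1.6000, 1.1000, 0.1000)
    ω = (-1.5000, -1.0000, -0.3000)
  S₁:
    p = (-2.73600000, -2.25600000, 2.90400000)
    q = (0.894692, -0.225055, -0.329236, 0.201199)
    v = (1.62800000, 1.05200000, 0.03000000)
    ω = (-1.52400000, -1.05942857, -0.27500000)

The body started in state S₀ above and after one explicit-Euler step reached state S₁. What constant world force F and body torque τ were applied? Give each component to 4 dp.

F = (1.4000, -2.4000, -3.5000)
τ = (-0.0900, -0.1900, 0.0800)

rate change Δω = (-0.02400000, -0.05942857, 0.02500000)
gyro term ω₀×Iω₀ = (-0.0180, 0.0180, 0.0300)
applied torque τ = (-0.0900, -0.1900, 0.0800)
Δv = v₁−v₀ = (0.02800000, -0.04800000, -0.07000000)
m·(v₁−v₀)/dt = (1.4000, -2.4000, -3.5000)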